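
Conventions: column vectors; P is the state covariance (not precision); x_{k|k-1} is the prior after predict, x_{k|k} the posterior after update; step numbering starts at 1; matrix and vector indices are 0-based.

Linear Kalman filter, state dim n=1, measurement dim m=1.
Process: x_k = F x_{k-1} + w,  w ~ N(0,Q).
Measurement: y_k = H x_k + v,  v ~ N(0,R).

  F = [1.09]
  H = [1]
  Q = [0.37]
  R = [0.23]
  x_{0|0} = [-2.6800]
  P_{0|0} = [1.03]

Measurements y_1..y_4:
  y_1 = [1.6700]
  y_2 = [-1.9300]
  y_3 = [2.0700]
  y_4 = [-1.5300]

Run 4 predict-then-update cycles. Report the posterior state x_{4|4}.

step 1: x^-=[-2.9212]  P^-=[1.5937]  S=[1.8237]  K=[0.8739]  nu=[4.5912]  x^+=[1.0910]  P^+=[0.2010]
step 2: x^-=[1.1892]  P^-=[0.6088]  S=[0.8388]  K=[0.7258]  nu=[-3.1192]  x^+=[-1.0747]  P^+=[0.1669]
step 3: x^-=[-1.1714]  P^-=[0.5683]  S=[0.7983]  K=[0.7119]  nu=[3.2414]  x^+=[1.1361]  P^+=[0.1637]
step 4: x^-=[1.2384]  P^-=[0.5645]  S=[0.7945]  K=[0.7105]  nu=[-2.7684]  x^+=[-0.7286]  P^+=[0.1634]

x_post = [-0.7286]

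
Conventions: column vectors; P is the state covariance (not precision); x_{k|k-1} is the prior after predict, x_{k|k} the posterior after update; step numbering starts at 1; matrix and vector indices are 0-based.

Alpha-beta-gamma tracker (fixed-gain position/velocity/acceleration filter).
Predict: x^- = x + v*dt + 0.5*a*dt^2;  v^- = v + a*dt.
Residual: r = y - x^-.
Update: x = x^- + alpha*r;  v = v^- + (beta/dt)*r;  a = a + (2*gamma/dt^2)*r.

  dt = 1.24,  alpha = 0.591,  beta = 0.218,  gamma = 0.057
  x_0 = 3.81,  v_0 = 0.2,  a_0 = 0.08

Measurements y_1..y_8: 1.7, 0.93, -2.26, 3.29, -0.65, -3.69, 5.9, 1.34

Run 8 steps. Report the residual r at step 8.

resid = -1.3076

step 1: x_pred=4.1195  r=-2.4195  x^+=2.6896  v^+=-0.1262  a^+=-0.0994
step 2: x_pred=2.4567  r=-1.5267  x^+=1.5544  v^+=-0.5178  a^+=-0.2126
step 3: x_pred=0.7489  r=-3.0089  x^+=-1.0294  v^+=-1.3104  a^+=-0.4357
step 4: x_pred=-2.9892  r=6.2792  x^+=0.7218  v^+=-0.7467  a^+=0.0299
step 5: x_pred=-0.1811  r=-0.4689  x^+=-0.4582  v^+=-0.7921  a^+=-0.0049
step 6: x_pred=-1.4442  r=-2.2458  x^+=-2.7714  v^+=-1.1930  a^+=-0.1714
step 7: x_pred=-4.3825  r=10.2825  x^+=1.6945  v^+=0.4022  a^+=0.5910
step 8: x_pred=2.6476  r=-1.3076  x^+=1.8748  v^+=0.9052  a^+=0.4940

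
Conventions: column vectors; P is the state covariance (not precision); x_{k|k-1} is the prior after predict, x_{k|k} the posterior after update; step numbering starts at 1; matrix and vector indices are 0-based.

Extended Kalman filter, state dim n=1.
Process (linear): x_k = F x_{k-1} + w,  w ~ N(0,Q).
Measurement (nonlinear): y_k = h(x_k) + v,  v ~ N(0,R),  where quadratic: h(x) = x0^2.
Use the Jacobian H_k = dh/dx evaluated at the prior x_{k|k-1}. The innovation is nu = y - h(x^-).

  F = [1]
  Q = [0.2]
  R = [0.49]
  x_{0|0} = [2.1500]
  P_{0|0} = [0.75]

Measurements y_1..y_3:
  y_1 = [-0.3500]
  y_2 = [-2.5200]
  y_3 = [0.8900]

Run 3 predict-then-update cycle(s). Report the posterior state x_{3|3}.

step 1: x^-=[2.1500]  P^-=[0.9500]  H_jac=[4.3000]  S=[18.0555]  K=[0.2262]  nu=[-4.9725]  x^+=[1.0250]  P^+=[0.0258]
step 2: x^-=[1.0250]  P^-=[0.2258]  H_jac=[2.0500]  S=[1.4388]  K=[0.3217]  nu=[-3.5706]  x^+=[-0.1236]  P^+=[0.0769]
step 3: x^-=[-0.1236]  P^-=[0.2769]  H_jac=[-0.2472]  S=[0.5069]  K=[-0.1350]  nu=[0.8747]  x^+=[-0.2417]  P^+=[0.2676]

x_post = [-0.2417]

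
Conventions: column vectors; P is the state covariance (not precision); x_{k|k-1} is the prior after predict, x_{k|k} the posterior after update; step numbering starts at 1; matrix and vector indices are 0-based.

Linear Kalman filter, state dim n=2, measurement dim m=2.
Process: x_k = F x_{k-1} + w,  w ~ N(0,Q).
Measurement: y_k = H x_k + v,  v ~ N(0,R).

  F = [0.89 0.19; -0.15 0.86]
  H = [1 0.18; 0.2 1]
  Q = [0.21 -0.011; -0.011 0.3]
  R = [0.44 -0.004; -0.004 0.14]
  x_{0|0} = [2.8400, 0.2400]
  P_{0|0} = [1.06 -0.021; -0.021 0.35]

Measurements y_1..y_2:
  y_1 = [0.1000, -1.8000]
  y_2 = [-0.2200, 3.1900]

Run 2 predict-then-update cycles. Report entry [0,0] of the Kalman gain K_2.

step 1: x^-=[2.5732, -0.2196]  P^-=[1.0552 -0.1108; -0.1108 0.5881]  S=[1.4743 0.1981; 0.1981 0.7260]  K=[0.7096 -0.0556; -0.1122 0.8102]  nu=[-2.4337, -2.0950]  x^+=[0.9626, -1.6439]  P^+=[0.3261 -0.0758; -0.0758 0.1290]
step 2: x^-=[0.5444, -1.5581]  P^-=[0.4473 -0.0893; -0.0893 0.4223]  S=[0.8688 0.0689; 0.0689 0.5445]  K=[0.5014 -0.0632; -0.0750 0.7523]  nu=[-0.4839, 4.6392]  x^+=[0.0084, 1.9684]  P^+=[0.2311 -0.0571; -0.0571 0.1170]

K[0,0] = 0.5014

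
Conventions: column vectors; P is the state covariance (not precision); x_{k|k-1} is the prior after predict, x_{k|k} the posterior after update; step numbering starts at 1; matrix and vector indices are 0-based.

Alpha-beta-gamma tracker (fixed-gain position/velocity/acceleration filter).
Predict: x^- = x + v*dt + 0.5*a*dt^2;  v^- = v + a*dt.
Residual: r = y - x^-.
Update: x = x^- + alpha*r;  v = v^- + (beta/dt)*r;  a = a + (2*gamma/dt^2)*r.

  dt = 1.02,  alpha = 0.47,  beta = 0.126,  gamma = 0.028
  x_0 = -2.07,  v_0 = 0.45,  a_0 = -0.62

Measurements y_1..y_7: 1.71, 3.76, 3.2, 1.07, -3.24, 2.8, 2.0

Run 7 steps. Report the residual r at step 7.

resid = 2.6606

step 1: x_pred=-1.9335  r=3.6435  x^+=-0.2211  v^+=0.2677  a^+=-0.4239
step 2: x_pred=-0.1685  r=3.9285  x^+=1.6779  v^+=0.3206  a^+=-0.2124
step 3: x_pred=1.8944  r=1.3056  x^+=2.5080  v^+=0.2652  a^+=-0.1422
step 4: x_pred=2.7046  r=-1.6346  x^+=1.9363  v^+=-0.0817  a^+=-0.2301
step 5: x_pred=1.7333  r=-4.9733  x^+=-0.6042  v^+=-0.9308  a^+=-0.4978
step 6: x_pred=-1.8125  r=4.6125  x^+=0.3554  v^+=-0.8688  a^+=-0.2496
step 7: x_pred=-0.6606  r=2.6606  x^+=0.5899  v^+=-0.7947  a^+=-0.1063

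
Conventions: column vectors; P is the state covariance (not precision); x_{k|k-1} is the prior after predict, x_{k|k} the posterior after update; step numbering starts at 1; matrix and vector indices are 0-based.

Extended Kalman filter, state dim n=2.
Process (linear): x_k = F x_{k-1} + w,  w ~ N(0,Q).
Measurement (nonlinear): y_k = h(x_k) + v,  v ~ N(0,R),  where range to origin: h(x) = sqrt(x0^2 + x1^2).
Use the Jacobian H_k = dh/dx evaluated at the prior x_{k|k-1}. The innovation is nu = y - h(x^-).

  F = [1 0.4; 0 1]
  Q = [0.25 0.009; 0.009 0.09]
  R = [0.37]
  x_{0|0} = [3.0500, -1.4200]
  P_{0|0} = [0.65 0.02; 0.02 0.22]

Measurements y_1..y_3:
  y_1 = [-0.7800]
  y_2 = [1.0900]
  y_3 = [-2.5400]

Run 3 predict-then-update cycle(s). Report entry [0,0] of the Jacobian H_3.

step 1: x^-=[2.4820, -1.4200]  P^-=[0.9512 0.1170; 0.1170 0.3100]  H_jac=[0.8680 -0.4966]  S=[1.0622]  K=[0.7226; -0.0493]  nu=[-3.6395]  x^+=[-0.1478, -1.2405]  P^+=[0.3966 0.1549; 0.1549 0.3074]
step 2: x^-=[-0.6440, -1.2405]  P^-=[0.8197 0.2868; 0.2868 0.3974]  H_jac=[-0.4608 -0.8875]  S=[1.0916]  K=[-0.5792; -0.4442]  nu=[-0.3077]  x^+=[-0.4658, -1.1038]  P^+=[0.4535 0.0060; 0.0060 0.1821]
step 3: x^-=[-0.9073, -1.1038]  P^-=[0.7375 0.0878; 0.0878 0.2721]  H_jac=[-0.6350 -0.7725]  S=[0.9159]  K=[-0.5854; -0.2904]  nu=[-3.9689]  x^+=[1.4159, 0.0486]  P^+=[0.4236 -0.0678; -0.0678 0.1948]

H_jac[0,0] = -0.6350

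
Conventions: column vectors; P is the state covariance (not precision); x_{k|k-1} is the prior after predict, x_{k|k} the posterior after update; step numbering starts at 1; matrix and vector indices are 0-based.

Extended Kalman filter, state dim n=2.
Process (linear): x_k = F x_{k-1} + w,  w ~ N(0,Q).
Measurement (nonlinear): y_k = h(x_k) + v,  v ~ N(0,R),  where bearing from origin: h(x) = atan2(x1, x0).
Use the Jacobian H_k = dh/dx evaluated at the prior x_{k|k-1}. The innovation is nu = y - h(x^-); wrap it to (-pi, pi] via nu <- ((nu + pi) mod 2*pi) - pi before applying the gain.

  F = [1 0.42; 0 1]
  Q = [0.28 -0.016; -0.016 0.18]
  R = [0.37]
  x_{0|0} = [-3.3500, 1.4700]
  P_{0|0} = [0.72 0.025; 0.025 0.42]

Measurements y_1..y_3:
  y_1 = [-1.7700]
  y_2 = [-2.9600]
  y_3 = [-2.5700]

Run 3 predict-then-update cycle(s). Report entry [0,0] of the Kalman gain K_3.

step 1: x^-=[-2.7326, 1.4700]  P^-=[1.0951 0.1854; 0.1854 0.6000]  H_jac=[-0.1527 -0.2838]  S=[0.4599]  K=[-0.4779; -0.4318]  nu=[1.8651]  x^+=[-3.6240, 0.6646]  P^+=[0.9900 0.0905; 0.0905 0.5142]
step 2: x^-=[-3.3449, 0.6646]  P^-=[1.4367 0.2905; 0.2905 0.6942]  H_jac=[-0.0571 -0.2876]  S=[0.4417]  K=[-0.3751; -0.4897]  nu=[0.3777]  x^+=[-3.4865, 0.4797]  P^+=[1.3746 0.2094; 0.2094 0.5883]
step 3: x^-=[-3.2851, 0.4797]  P^-=[1.9343 0.4405; 0.4405 0.7683]  H_jac=[-0.0435 -0.2981]  S=[0.4533]  K=[-0.4753; -0.5474]  nu=[0.7166]  x^+=[-3.6257, 0.0874]  P^+=[1.8319 0.3225; 0.3225 0.6325]

K[0,0] = -0.4753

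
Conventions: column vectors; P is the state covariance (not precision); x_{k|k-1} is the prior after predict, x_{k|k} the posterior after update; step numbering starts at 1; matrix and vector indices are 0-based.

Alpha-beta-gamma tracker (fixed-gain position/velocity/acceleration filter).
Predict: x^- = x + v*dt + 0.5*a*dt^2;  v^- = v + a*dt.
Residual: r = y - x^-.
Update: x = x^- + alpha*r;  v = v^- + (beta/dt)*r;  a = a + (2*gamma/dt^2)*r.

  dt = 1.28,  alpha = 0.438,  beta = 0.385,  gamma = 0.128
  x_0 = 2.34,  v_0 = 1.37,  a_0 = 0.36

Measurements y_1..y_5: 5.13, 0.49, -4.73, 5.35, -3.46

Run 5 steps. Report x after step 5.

x_post = -4.0127

step 1: x_pred=4.3885  r=0.7415  x^+=4.7133  v^+=2.0538  a^+=0.4759
step 2: x_pred=7.7320  r=-7.2420  x^+=4.5600  v^+=0.4847  a^+=-0.6557
step 3: x_pred=4.6432  r=-9.3732  x^+=0.5378  v^+=-3.1739  a^+=-2.1203
step 4: x_pred=-5.2618  r=10.6118  x^+=-0.6138  v^+=-2.6960  a^+=-0.4622
step 5: x_pred=-4.4434  r=0.9834  x^+=-4.0127  v^+=-2.9918  a^+=-0.3085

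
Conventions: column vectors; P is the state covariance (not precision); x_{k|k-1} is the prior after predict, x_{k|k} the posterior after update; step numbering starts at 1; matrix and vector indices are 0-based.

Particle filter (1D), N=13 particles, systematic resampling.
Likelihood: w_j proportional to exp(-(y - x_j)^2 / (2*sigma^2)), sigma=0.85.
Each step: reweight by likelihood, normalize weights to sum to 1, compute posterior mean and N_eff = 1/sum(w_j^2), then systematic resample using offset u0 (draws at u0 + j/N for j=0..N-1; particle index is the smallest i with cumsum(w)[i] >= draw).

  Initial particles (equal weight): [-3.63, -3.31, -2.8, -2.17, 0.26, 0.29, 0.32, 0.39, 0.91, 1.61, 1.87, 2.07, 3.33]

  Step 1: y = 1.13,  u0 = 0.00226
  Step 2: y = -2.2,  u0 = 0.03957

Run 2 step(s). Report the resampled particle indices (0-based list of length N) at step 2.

resampled_idx = [0, 0, 1, 1, 1, 2, 2, 3, 3, 4, 4, 5, 6]

step 1: w=[0.0000, 0.0000, 0.0000, 0.0001, 0.1056, 0.1094, 0.1132, 0.1221, 0.1724, 0.1520, 0.1221, 0.0967, 0.0063]  mean=0.9939  Neff=7.8123  idx=[4, 4, 5, 6, 6, 7, 8, 8, 8, 9, 9, 10, 11]
step 2: w=[0.1847, 0.1847, 0.1666, 0.1502, 0.1502, 0.1172, 0.0151, 0.0151, 0.0151, 0.0005, 0.0005, 0.0001, 0.0000]  mean=0.3294  Neff=6.4308  idx=[0, 0, 1, 1, 1, 2, 2, 3, 3, 4, 4, 5, 6]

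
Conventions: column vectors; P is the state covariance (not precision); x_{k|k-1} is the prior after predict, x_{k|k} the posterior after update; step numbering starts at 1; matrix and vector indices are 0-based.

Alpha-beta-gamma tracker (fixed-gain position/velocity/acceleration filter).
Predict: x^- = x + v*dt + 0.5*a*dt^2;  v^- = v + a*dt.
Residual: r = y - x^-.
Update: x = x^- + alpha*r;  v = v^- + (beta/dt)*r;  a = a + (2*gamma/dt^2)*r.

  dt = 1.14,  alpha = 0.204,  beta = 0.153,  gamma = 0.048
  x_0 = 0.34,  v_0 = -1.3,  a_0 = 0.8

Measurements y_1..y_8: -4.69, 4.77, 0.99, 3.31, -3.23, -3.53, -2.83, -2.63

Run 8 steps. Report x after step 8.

x_post = 2.2980

step 1: x_pred=-0.6222  r=-4.0678  x^+=-1.4520  v^+=-0.9339  a^+=0.4995
step 2: x_pred=-2.1921  r=6.9621  x^+=-0.7718  v^+=0.5699  a^+=1.0138
step 3: x_pred=0.5366  r=0.4534  x^+=0.6291  v^+=1.7865  a^+=1.0473
step 4: x_pred=3.3462  r=-0.0362  x^+=3.3388  v^+=2.9755  a^+=1.0446
step 5: x_pred=7.4097  r=-10.6397  x^+=5.2392  v^+=2.7384  a^+=0.2587
step 6: x_pred=8.5291  r=-12.0591  x^+=6.0690  v^+=1.4149  a^+=-0.6321
step 7: x_pred=7.2712  r=-10.1012  x^+=5.2106  v^+=-0.6614  a^+=-1.3783
step 8: x_pred=3.5609  r=-6.1909  x^+=2.2980  v^+=-3.0636  a^+=-1.8356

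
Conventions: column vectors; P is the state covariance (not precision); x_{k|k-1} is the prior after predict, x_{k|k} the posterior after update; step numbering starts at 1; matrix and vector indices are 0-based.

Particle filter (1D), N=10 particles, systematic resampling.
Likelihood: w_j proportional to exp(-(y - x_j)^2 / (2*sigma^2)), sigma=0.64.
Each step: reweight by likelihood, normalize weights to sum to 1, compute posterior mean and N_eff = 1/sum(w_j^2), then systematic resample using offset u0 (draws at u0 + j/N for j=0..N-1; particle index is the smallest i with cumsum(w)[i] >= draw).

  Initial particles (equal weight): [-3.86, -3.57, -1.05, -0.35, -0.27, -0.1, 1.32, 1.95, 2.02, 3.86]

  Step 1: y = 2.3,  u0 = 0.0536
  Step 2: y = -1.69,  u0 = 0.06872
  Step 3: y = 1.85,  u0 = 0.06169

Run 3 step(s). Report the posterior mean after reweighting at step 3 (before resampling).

step 1: w=[0.0000, 0.0000, 0.0000, 0.0001, 0.0001, 0.0004, 0.1452, 0.4039, 0.4262, 0.0240]  mean=1.9329  Neff=2.7290  idx=[6, 7, 7, 7, 7, 8, 8, 8, 8, 8]
step 2: w=[0.9615, 0.0058, 0.0058, 0.0058, 0.0058, 0.0031, 0.0031, 0.0031, 0.0031, 0.0031]  mean=1.3454  Neff=1.0816  idx=[0, 0, 0, 0, 0, 0, 0, 0, 0, 2]
step 3: w=[0.0962, 0.0962, 0.0962, 0.0962, 0.0962, 0.0962, 0.0962, 0.0962, 0.0962, 0.1339]  mean=1.4044  Neff=9.8736  idx=[0, 1, 2, 3, 4, 5, 6, 7, 8, 9]

post_mean = 1.4044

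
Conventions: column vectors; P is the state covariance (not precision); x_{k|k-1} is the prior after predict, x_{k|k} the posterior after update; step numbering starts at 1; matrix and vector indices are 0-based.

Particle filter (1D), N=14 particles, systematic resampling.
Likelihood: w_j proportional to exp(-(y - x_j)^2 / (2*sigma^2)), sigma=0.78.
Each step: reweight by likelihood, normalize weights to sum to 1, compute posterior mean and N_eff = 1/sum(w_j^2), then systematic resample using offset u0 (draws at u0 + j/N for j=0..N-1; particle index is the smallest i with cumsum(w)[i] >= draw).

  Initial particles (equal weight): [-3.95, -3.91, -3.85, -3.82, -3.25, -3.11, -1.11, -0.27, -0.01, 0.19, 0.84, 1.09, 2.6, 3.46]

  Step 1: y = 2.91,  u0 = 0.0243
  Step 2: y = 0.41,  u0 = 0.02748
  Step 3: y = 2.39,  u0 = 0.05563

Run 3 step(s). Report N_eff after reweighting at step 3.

N_eff = 9.2917

step 1: w=[0.0000, 0.0000, 0.0000, 0.0000, 0.0000, 0.0000, 0.0000, 0.0001, 0.0005, 0.0013, 0.0164, 0.0365, 0.5126, 0.4326]  mean=2.8834  Neff=2.2147  idx=[11, 12, 12, 12, 12, 12, 12, 12, 13, 13, 13, 13, 13, 13]
step 2: w=[0.8313, 0.0236, 0.0236, 0.0236, 0.0236, 0.0236, 0.0236, 0.0236, 0.0006, 0.0006, 0.0006, 0.0006, 0.0006, 0.0006]  mean=1.3478  Neff=1.4390  idx=[0, 0, 0, 0, 0, 0, 0, 0, 0, 0, 0, 0, 3, 6]
step 3: w=[0.0507, 0.0507, 0.0507, 0.0507, 0.0507, 0.0507, 0.0507, 0.0507, 0.0507, 0.0507, 0.0507, 0.0507, 0.1960, 0.1960]  mean=1.6818  Neff=9.2917  idx=[1, 2, 3, 5, 6, 8, 9, 10, 12, 12, 12, 13, 13, 13]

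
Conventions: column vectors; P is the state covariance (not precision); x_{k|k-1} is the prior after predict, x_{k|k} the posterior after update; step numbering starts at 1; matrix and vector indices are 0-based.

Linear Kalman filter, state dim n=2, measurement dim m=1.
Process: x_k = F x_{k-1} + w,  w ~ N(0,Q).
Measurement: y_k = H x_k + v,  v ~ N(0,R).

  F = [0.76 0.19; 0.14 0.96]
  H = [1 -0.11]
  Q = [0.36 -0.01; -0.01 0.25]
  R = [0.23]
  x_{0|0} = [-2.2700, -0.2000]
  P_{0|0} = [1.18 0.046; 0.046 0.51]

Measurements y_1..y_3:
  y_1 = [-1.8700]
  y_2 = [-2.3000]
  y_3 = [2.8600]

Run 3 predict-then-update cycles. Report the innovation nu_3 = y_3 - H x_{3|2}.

step 1: x^-=[-1.7632, -0.5098]  P^-=[1.0733 0.2434; 0.2434 0.7555]  S=[1.2589]  K=[0.8313; 0.1273]  nu=[-0.1629]  x^+=[-1.8986, -0.5305]  P^+=[0.2033 0.1101; 0.1101 0.7351]
step 2: x^-=[-1.5437, -0.7751]  P^-=[0.5358 0.2290; 0.2290 0.9611]  S=[0.7270]  K=[0.7023; 0.1696]  nu=[-0.8415]  x^+=[-2.1347, -0.9178]  P^+=[0.1772 0.1424; 0.1424 0.9402]
step 3: x^-=[-1.7968, -1.1800]  P^-=[0.5374 0.2880; 0.2880 1.1582]  S=[0.7181]  K=[0.7043; 0.2237]  nu=[4.5270]  x^+=[1.3916, -0.1673]  P^+=[0.1812 0.1749; 0.1749 1.1223]

innov = [4.5270]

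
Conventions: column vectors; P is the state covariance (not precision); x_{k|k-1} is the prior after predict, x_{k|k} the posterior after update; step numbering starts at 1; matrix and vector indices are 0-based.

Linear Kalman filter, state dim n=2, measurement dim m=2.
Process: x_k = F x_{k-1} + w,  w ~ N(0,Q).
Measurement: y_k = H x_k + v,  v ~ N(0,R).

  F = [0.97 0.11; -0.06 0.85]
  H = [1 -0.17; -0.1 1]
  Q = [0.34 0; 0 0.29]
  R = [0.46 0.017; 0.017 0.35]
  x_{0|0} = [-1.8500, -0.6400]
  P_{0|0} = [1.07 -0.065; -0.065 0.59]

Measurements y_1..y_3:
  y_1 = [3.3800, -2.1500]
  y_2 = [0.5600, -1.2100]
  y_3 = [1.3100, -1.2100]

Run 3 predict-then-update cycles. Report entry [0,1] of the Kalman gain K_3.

step 1: x^-=[-1.8649, -0.4330]  P^-=[1.3400 -0.0603; -0.0603 0.7268]  S=[1.8415 -0.3018; -0.3018 1.1022]  K=[0.7374 0.0257; 0.0096 0.6675]  nu=[5.1713, -1.9035]  x^+=[1.8998, -1.6539]  P^+=[0.3493 0.0565; 0.0565 0.2394]
step 2: x^-=[1.6608, -1.5198]  P^-=[0.6836 0.0482; 0.0482 0.4585]  S=[1.1404 -0.0802; -0.0802 0.8057]  K=[0.5946 0.0342; 0.0137 0.5644]  nu=[-1.3592, 0.4759]  x^+=[0.8689, -1.2698]  P^+=[0.2827 0.0504; 0.0504 0.2028]
step 3: x^-=[0.7032, -1.1314]  P^-=[0.6192 0.0437; 0.0437 0.4324]  S=[1.0768 -0.0740; -0.0740 0.7799]  K=[0.5702 0.0307; 0.0101 0.5498]  nu=[0.4145, -0.0082]  x^+=[0.9393, -1.1318]  P^+=[0.2709 0.0475; 0.0475 0.1974]

K[0,1] = 0.0307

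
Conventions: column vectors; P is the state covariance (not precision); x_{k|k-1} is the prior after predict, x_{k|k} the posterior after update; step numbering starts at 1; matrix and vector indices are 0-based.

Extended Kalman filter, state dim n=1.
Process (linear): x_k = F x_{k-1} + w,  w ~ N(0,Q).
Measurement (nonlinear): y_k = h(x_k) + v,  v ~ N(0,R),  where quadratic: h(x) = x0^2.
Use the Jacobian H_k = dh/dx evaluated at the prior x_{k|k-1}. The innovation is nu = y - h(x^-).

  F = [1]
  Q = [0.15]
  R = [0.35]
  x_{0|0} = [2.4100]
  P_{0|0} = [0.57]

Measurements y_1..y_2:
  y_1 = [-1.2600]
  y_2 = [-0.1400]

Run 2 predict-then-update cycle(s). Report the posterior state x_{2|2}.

x_post = [0.6155]

step 1: x^-=[2.4100]  P^-=[0.7200]  H_jac=[4.8200]  S=[17.0773]  K=[0.2032]  nu=[-7.0681]  x^+=[0.9736]  P^+=[0.0148]
step 2: x^-=[0.9736]  P^-=[0.1648]  H_jac=[1.9473]  S=[0.9747]  K=[0.3291]  nu=[-1.0880]  x^+=[0.6155]  P^+=[0.0592]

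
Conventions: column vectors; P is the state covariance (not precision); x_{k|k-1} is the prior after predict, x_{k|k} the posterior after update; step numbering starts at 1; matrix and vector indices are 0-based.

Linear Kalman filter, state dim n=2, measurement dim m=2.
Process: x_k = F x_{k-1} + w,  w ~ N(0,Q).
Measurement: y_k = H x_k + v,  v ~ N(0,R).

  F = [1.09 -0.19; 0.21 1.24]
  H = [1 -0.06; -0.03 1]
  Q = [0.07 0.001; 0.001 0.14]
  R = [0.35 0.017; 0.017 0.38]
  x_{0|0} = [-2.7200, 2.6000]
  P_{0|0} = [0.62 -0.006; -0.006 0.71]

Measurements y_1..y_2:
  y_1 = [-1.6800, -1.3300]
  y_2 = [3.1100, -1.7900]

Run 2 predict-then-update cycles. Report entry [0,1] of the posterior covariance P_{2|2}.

step 1: x^-=[-3.4588, 2.6528]  P^-=[0.8347 -0.0322; -0.0322 1.2559]  S=[1.1931 -0.1157; -0.1157 1.6386]  K=[0.7027 0.0147; -0.0159 0.7659]  nu=[1.9380, -4.0866]  x^+=[-2.1570, -0.5080]  P^+=[0.2477 0.0249; 0.0249 0.2915]
step 2: x^-=[-2.2546, -1.0829]  P^-=[0.3645 0.0217; 0.0217 0.6122]  S=[0.7141 -0.0089; -0.0089 0.9912]  K=[0.5088 0.0155; -0.0133 0.6168]  nu=[5.2996, -0.7747]  x^+=[0.4298, -1.6314]  P^+=[0.1795 0.0199; 0.0199 0.2348]

P_post[0,1] = 0.0199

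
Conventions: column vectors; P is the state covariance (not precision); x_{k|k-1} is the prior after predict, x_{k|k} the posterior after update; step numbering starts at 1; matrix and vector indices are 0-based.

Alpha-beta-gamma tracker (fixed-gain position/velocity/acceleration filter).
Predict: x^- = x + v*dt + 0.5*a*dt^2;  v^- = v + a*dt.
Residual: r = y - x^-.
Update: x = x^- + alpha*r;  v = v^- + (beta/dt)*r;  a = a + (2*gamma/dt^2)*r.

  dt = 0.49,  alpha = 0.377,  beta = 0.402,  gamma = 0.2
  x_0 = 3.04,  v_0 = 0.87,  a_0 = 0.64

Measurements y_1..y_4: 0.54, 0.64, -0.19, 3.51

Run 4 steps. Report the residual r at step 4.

step 1: x_pred=3.5431  r=-3.0031  x^+=2.4110  v^+=-1.2802  a^+=-4.3631
step 2: x_pred=1.2599  r=-0.6199  x^+=1.0262  v^+=-3.9267  a^+=-5.3958
step 3: x_pred=-1.5457  r=1.3557  x^+=-1.0346  v^+=-5.4584  a^+=-3.1373
step 4: x_pred=-4.0858  r=7.5958  x^+=-1.2222  v^+=-0.7640  a^+=9.5171

resid = 7.5958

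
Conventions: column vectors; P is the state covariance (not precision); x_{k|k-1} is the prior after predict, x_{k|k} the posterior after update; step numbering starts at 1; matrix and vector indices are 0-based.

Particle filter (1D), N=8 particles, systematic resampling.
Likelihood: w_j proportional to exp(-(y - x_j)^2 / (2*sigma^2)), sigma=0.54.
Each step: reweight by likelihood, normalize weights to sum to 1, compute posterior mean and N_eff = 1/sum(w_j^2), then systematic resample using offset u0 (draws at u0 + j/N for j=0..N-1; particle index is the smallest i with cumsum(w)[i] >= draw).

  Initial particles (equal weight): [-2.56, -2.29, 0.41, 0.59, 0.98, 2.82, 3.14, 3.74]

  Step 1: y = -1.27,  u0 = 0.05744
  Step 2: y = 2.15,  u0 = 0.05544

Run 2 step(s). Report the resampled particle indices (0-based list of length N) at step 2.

resampled_idx = [2, 3, 3, 4, 5, 6, 6, 7]

step 1: w=[0.2439, 0.7107, 0.0335, 0.0112, 0.0007, 0.0000, 0.0000, 0.0000]  mean=-2.2308  Neff=1.7674  idx=[0, 0, 1, 1, 1, 1, 1, 1]
step 2: w=[0.0024, 0.0024, 0.1659, 0.1659, 0.1659, 0.1659, 0.1659, 0.1659]  mean=-2.2913  Neff=6.0576  idx=[2, 3, 3, 4, 5, 6, 6, 7]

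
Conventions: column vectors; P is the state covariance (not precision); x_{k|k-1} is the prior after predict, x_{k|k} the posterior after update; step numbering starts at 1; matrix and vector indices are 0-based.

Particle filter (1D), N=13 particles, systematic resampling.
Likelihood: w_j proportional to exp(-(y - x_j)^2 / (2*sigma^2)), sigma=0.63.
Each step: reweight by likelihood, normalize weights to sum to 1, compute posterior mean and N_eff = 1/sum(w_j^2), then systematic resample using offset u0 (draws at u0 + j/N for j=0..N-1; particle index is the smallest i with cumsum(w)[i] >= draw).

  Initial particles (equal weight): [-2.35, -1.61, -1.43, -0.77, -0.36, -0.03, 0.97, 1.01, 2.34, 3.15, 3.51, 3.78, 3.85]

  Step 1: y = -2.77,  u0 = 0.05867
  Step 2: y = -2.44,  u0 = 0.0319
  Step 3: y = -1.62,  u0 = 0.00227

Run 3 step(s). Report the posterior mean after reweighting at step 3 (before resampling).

post_mean = -2.1363

step 1: w=[0.7308, 0.1675, 0.0950, 0.0059, 0.0006, 0.0001, 0.0000, 0.0000, 0.0000, 0.0000, 0.0000, 0.0000, 0.0000]  mean=-2.1279  Neff=1.7506  idx=[0, 0, 0, 0, 0, 0, 0, 0, 0, 1, 1, 2, 2]
step 2: w=[0.0961, 0.0961, 0.0961, 0.0961, 0.0961, 0.0961, 0.0961, 0.0961, 0.0961, 0.0408, 0.0408, 0.0269, 0.0269]  mean=-2.2403  Neff=11.3819  idx=[0, 1, 1, 2, 3, 4, 5, 5, 6, 7, 8, 9, 11]
step 3: w=[0.0674, 0.0674, 0.0674, 0.0674, 0.0674, 0.0674, 0.0674, 0.0674, 0.0674, 0.0674, 0.0674, 0.1320, 0.1261]  mean=-2.1363  Neff=11.9961  idx=[0, 1, 2, 3, 4, 5, 6, 8, 9, 10, 11, 11, 12]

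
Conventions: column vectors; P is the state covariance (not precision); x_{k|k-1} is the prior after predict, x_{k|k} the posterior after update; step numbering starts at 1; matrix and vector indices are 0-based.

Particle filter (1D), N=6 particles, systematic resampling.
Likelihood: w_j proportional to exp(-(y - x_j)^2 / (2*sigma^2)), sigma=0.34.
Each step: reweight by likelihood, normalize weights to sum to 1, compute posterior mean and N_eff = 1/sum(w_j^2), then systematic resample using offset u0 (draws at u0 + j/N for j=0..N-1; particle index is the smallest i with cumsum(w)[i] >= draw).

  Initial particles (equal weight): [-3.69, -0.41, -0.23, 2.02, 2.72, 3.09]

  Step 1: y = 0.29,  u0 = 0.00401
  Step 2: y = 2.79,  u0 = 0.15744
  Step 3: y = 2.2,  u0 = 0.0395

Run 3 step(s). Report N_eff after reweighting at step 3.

step 1: w=[0.0000, 0.2789, 0.7211, 0.0000, 0.0000, 0.0000]  mean=-0.2802  Neff=1.6730  idx=[1, 1, 2, 2, 2, 2]
step 2: w=[0.0020, 0.0020, 0.2490, 0.2490, 0.2490, 0.2490]  mean=-0.2307  Neff=4.0315  idx=[2, 3, 3, 4, 5, 5]
step 3: w=[0.1667, 0.1667, 0.1667, 0.1667, 0.1667, 0.1667]  mean=-0.2300  Neff=6.0000  idx=[0, 1, 2, 3, 4, 5]

N_eff = 6.0000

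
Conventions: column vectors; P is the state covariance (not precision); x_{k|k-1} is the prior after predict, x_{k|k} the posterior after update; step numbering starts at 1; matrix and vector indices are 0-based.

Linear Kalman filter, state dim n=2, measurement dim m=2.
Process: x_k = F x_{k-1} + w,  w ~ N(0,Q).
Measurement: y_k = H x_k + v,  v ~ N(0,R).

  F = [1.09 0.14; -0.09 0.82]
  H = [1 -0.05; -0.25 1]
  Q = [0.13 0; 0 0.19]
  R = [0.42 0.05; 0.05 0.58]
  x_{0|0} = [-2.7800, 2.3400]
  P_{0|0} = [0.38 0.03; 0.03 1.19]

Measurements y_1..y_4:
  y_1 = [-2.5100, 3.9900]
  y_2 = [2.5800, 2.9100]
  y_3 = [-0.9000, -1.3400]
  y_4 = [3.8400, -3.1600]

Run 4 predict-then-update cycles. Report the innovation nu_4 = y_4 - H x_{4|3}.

innov = [3.6164, -3.8816]

step 1: x^-=[-2.7026, 2.1690]  P^-=[0.6140 0.1258; 0.1258 0.9888]  S=[1.0239 -0.0256; -0.0256 1.5443]  K=[0.5933 -0.0081; 0.0901 0.6214]  nu=[0.3011, 1.1454]  x^+=[-2.5333, 2.9079]  P^+=[0.2532 0.0883; 0.0883 0.3870]
step 2: x^-=[-2.3542, 2.6125]  P^-=[0.4653 0.0974; 0.0974 0.4392]  S=[0.8767 0.0103; 0.0103 0.9996]  K=[0.5255 -0.0244; 0.0811 0.4142]  nu=[5.0648, -0.2910]  x^+=[0.3146, 2.9029]  P^+=[0.2229 0.0679; 0.0679 0.2613]
step 3: x^-=[0.7493, 2.3521]  P^-=[0.4206 0.0679; 0.0679 0.3575]  S=[0.8347 -0.0043; -0.0043 0.9298]  K=[0.4997 -0.0378; 0.0618 0.3665]  nu=[-1.5317, -3.5047]  x^+=[0.1163, 0.9730]  P^+=[0.2108 0.0558; 0.0558 0.2296]
step 4: x^-=[0.2630, 0.7874]  P^-=[0.4019 0.0548; 0.0548 0.3379]  S=[0.8173 -0.0119; -0.0119 0.9156]  K=[0.4878 -0.0435; 0.0516 0.3547]  nu=[3.6164, -3.8816]  x^+=[2.1961, -0.4030]  P^+=[0.2052 0.0504; 0.0504 0.2209]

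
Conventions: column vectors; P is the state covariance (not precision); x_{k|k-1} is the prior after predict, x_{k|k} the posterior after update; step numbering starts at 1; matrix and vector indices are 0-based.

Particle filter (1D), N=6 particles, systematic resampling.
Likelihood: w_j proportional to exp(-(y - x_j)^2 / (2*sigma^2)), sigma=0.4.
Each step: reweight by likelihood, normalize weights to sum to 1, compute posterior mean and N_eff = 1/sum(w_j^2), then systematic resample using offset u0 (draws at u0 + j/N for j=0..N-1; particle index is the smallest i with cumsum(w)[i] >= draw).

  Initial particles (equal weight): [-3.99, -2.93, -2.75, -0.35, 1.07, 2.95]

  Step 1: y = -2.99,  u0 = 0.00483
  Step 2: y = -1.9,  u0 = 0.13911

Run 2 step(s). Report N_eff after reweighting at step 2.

N_eff = 3.9179

step 1: w=[0.0235, 0.5293, 0.4471, 0.0000, 0.0000, 0.0000]  mean=-2.8744  Neff=2.0804  idx=[0, 1, 1, 1, 2, 2]
step 2: w=[0.0000, 0.1142, 0.1142, 0.1142, 0.3287, 0.3287]  mean=-2.8117  Neff=3.9179  idx=[2, 3, 4, 4, 5, 5]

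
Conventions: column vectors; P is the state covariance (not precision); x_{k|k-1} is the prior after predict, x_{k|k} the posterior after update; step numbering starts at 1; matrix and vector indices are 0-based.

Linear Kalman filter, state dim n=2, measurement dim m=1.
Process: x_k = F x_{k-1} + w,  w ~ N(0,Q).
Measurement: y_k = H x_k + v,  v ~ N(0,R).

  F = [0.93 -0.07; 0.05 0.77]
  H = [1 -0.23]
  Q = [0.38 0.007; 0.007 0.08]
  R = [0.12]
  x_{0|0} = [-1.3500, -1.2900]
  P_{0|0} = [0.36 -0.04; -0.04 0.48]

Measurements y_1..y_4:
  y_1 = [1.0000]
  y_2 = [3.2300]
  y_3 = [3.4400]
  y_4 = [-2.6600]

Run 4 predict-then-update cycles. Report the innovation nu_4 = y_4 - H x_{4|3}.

step 1: x^-=[-1.1652, -1.0608]  P^-=[0.6989 -0.0306; -0.0306 0.3624]  S=[0.8522]  K=[0.8284; -0.1338]  nu=[1.9212]  x^+=[0.4264, -1.3178]  P^+=[0.1141 0.0638; 0.0638 0.3472]
step 2: x^-=[0.4888, -0.9934]  P^-=[0.4721 0.0391; 0.0391 0.2910]  S=[0.5895]  K=[0.7856; -0.0473]  nu=[2.5127]  x^+=[2.4627, -1.1122]  P^+=[0.1083 0.0610; 0.0610 0.2897]
step 3: x^-=[2.3682, -0.7333]  P^-=[0.4671 0.0399; 0.0399 0.2567]  S=[0.5824]  K=[0.7864; -0.0330]  nu=[0.9032]  x^+=[3.0784, -0.7630]  P^+=[0.1070 0.0549; 0.0549 0.2561]
step 4: x^-=[2.9163, -0.4336]  P^-=[0.4666 0.0373; 0.0373 0.2363]  S=[0.5820]  K=[0.7871; -0.0293]  nu=[-5.6761]  x^+=[-1.5512, -0.2675]  P^+=[0.1061 0.0507; 0.0507 0.2358]

innov = [-5.6761]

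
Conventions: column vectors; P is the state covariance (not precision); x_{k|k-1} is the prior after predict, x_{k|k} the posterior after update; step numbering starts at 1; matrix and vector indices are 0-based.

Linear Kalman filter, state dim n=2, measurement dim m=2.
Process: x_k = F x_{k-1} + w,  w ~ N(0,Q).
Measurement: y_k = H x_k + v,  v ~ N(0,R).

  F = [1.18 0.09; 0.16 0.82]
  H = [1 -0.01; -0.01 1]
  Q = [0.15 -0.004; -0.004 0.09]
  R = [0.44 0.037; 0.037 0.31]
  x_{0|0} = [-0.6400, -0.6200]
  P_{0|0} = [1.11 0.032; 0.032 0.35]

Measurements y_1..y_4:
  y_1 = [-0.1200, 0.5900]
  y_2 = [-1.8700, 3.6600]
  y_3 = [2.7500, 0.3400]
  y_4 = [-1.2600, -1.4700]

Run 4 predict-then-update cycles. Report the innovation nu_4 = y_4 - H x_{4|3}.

step 1: x^-=[-0.8110, -0.6108]  P^-=[1.7052 0.2628; 0.2628 0.3622]  S=[2.1400 0.2792; 0.2792 0.6671]  K=[0.7907 0.0375; 0.0537 0.5165]  nu=[0.6849, 1.1927]  x^+=[-0.2247, 0.0420]  P^+=[0.3497 0.0444; 0.0444 0.1625]
step 2: x^-=[-0.2614, -0.0015]  P^-=[0.6477 0.1176; 0.1176 0.2199]  S=[1.0854 0.1459; 0.1459 0.5276]  K=[0.5893 0.0476; 0.0525 0.4000]  nu=[-1.6086, 3.6589]  x^+=[-1.0350, 1.3775]  P^+=[0.2614 0.0392; 0.0392 0.1263]
step 3: x^-=[-1.0974, 0.9640]  P^-=[0.5234 0.0932; 0.0932 0.1919]  S=[0.9615 0.1230; 0.1230 0.5001]  K=[0.5378 0.0435; 0.0475 0.3702]  nu=[3.8570, -0.6350]  x^+=[0.9492, 0.9122]  P^+=[0.2386 0.0358; 0.0358 0.1169]
step 4: x^-=[1.2021, 0.8999]  P^-=[0.4908 0.0848; 0.0848 0.1841]  S=[0.9291 0.1151; 0.1151 0.4924]  K=[0.5223 0.0402; 0.0445 0.3617]  nu=[-2.4531, -2.3579]  x^+=[-0.1740, -0.0621]  P^+=[0.2317 0.0341; 0.0341 0.1141]

innov = [-2.4531, -2.3579]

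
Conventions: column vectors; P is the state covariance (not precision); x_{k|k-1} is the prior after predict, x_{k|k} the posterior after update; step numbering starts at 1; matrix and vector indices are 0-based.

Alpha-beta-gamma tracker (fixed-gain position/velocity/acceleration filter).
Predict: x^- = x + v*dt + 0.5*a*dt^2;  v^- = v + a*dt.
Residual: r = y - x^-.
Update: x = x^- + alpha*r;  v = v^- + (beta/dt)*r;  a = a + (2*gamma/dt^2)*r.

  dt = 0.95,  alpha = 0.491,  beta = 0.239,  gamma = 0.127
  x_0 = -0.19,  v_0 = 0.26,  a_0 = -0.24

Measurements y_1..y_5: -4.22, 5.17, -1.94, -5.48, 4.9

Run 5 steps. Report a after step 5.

step 1: x_pred=-0.0513  r=-4.1687  x^+=-2.0981  v^+=-1.0168  a^+=-1.4132
step 2: x_pred=-3.7018  r=8.8718  x^+=0.6543  v^+=-0.1274  a^+=1.0836
step 3: x_pred=1.0222  r=-2.9622  x^+=-0.4322  v^+=0.1568  a^+=0.2499
step 4: x_pred=-0.1704  r=-5.3096  x^+=-2.7774  v^+=-0.9415  a^+=-1.2444
step 5: x_pred=-4.2334  r=9.1334  x^+=0.2511  v^+=0.1741  a^+=1.3261

a_post = 1.3261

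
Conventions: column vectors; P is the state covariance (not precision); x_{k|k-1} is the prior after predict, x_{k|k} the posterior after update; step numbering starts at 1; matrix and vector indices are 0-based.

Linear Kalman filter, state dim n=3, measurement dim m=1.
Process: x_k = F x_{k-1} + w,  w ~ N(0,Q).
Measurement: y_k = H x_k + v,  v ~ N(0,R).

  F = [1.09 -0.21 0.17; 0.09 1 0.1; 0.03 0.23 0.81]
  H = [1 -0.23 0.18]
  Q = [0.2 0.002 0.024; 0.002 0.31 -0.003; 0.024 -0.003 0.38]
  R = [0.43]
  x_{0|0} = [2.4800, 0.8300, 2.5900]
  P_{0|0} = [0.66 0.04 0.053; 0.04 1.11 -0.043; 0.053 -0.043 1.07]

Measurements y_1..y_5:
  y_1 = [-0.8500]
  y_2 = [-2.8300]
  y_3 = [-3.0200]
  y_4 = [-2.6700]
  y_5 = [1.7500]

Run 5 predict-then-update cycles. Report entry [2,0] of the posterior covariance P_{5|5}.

step 1: x^-=[2.9692, 1.3122, 2.3632]  P^-=[1.0684 -0.1051 0.2018; -0.1051 1.4356 0.3110; 0.2018 0.3110 1.1284]  S=[1.7062]  K=[0.6617; -0.2223; 0.1954]  nu=[-3.9428]  x^+=[0.3604, 2.1888, 1.5928]  P^+=[0.3214 0.1459 -0.0188; 0.1459 1.3513 0.3851; -0.0188 0.3851 1.0633]
step 2: x^-=[0.2040, 2.3805, 1.8044]  P^-=[0.5710 -0.0209 0.0842; -0.0209 1.7774 0.7215; 0.0842 0.7215 1.2940]  S=[1.1171]  K=[0.5290; -0.2684; 0.1353]  nu=[-2.8112]  x^+=[-1.2832, 3.1350, 1.4241]  P^+=[0.2584 0.1377 0.0042; 0.1377 1.6970 0.7621; 0.0042 0.7621 1.2735]
step 3: x^-=[-1.8149, 3.1619, 1.8361]  P^-=[0.5027 -0.0458 0.0634; -0.0458 2.1991 1.1333; 0.0634 1.1333 1.5916]  S=[1.0507]  K=[0.4994; -0.3308; 0.0850]  nu=[-0.8083]  x^+=[-2.2186, 3.4293, 1.7674]  P^+=[0.2407 0.1278 0.0188; 0.1278 2.0841 1.1628; 0.0188 1.1628 1.5841]
step 4: x^-=[-2.8379, 3.4064, 2.1538]  P^-=[0.4892 -0.0726 0.0450; -0.0726 2.6678 1.5818; 0.0450 1.5818 1.9657]  S=[1.0426]  K=[0.4930; -0.3851; 0.0336]  nu=[0.5637]  x^+=[-2.5600, 3.1893, 2.1727]  P^+=[0.2358 0.1253 0.0277; 0.1253 2.5132 1.5953; 0.0277 1.5953 1.9645]
step 5: x^-=[-3.0908, 3.1762, 2.4166]  P^-=[0.4868 -0.0939 0.0271; -0.0939 3.1869 2.0722; 0.0271 2.0722 2.3996]  S=[1.0445]  K=[0.4914; -0.4346; -0.0168]  nu=[5.1364]  x^+=[-0.5669, 0.9441, 2.3302]  P^+=[0.2346 0.1291 0.0357; 0.1291 2.9896 2.0645; 0.0357 2.0645 2.3993]

P_post[2,0] = 0.0357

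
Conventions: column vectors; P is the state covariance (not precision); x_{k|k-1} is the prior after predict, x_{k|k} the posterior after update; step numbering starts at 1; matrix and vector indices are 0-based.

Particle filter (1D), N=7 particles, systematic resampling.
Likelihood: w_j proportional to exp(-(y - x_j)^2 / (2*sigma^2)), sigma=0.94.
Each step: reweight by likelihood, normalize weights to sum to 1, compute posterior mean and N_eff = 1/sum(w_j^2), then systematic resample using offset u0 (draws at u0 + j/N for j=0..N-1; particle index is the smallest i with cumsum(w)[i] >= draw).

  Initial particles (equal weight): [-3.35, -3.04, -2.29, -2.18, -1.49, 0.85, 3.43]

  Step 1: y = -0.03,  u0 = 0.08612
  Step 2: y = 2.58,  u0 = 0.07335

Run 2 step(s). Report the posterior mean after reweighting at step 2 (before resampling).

step 1: w=[0.0018, 0.0055, 0.0513, 0.0676, 0.2766, 0.5962, 0.0011]  mean=-0.1893  Neff=2.2771  idx=[3, 4, 4, 5, 5, 5, 5]
step 2: w=[0.0000, 0.0001, 0.0001, 0.2499, 0.2499, 0.2499, 0.2499]  mean=0.8494  Neff=4.0019  idx=[3, 3, 4, 5, 5, 6, 6]

post_mean = 0.8494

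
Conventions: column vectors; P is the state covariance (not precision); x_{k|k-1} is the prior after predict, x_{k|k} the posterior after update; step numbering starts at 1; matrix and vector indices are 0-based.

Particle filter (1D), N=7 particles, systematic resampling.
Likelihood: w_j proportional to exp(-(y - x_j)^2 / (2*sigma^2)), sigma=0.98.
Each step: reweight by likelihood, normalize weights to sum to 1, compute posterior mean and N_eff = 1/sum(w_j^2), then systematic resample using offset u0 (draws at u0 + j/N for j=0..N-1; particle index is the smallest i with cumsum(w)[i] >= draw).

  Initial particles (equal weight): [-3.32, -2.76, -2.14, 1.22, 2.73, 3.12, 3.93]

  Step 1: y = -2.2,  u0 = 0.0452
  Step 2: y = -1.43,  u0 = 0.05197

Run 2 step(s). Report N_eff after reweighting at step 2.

step 1: w=[0.2196, 0.3583, 0.4211, 0.0010, 0.0000, 0.0000, 0.0000]  mean=-2.6181  Neff=2.8251  idx=[0, 0, 1, 1, 2, 2, 2]
step 2: w=[0.0456, 0.0456, 0.1166, 0.1166, 0.2252, 0.2252, 0.2252]  mean=-2.3922  Neff=5.4494  idx=[1, 2, 4, 4, 5, 5, 6]

N_eff = 5.4494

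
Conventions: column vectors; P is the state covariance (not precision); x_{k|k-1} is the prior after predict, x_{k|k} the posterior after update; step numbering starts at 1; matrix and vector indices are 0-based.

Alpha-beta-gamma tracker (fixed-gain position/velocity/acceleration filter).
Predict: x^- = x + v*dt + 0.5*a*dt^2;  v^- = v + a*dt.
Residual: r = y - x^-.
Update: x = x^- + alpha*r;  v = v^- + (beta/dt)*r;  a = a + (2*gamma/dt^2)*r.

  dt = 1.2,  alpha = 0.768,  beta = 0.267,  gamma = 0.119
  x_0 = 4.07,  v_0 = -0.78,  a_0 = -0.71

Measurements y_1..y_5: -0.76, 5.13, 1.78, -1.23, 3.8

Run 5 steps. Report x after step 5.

x_post = 2.3444

step 1: x_pred=2.6228  r=-3.3828  x^+=0.0248  v^+=-2.3847  a^+=-1.2691
step 2: x_pred=-3.7506  r=8.8806  x^+=3.0697  v^+=-1.9317  a^+=0.1987
step 3: x_pred=0.8947  r=0.8853  x^+=1.5746  v^+=-1.4963  a^+=0.3450
step 4: x_pred=0.0274  r=-1.2574  x^+=-0.9383  v^+=-1.3621  a^+=0.1371
step 5: x_pred=-2.4741  r=6.2741  x^+=2.3444  v^+=0.1984  a^+=1.1741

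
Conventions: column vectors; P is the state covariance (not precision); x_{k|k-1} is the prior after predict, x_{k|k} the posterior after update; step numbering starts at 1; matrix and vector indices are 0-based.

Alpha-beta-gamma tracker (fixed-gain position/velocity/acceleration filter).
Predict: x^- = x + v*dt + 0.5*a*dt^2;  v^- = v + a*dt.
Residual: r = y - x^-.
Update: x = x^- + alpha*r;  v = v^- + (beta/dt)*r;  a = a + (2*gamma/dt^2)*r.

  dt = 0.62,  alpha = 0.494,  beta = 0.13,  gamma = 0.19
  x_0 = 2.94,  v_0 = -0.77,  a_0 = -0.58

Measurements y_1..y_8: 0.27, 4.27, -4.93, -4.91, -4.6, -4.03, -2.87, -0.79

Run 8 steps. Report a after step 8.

a_post = 17.2295

step 1: x_pred=2.3511  r=-2.0811  x^+=1.3230  v^+=-1.5660  a^+=-2.6373
step 2: x_pred=-0.1547  r=4.4247  x^+=2.0311  v^+=-2.2733  a^+=1.7368
step 3: x_pred=0.9554  r=-5.8854  x^+=-1.9520  v^+=-2.4306  a^+=-4.0813
step 4: x_pred=-4.2433  r=-0.6667  x^+=-4.5727  v^+=-5.1007  a^+=-4.7403
step 5: x_pred=-8.6462  r=4.0462  x^+=-6.6474  v^+=-7.1913  a^+=-0.7404
step 6: x_pred=-11.2483  r=7.2183  x^+=-7.6825  v^+=-6.1369  a^+=6.3953
step 7: x_pred=-10.2581  r=7.3881  x^+=-6.6084  v^+=-0.6227  a^+=13.6989
step 8: x_pred=-4.3615  r=3.5715  x^+=-2.5972  v^+=8.6195  a^+=17.2295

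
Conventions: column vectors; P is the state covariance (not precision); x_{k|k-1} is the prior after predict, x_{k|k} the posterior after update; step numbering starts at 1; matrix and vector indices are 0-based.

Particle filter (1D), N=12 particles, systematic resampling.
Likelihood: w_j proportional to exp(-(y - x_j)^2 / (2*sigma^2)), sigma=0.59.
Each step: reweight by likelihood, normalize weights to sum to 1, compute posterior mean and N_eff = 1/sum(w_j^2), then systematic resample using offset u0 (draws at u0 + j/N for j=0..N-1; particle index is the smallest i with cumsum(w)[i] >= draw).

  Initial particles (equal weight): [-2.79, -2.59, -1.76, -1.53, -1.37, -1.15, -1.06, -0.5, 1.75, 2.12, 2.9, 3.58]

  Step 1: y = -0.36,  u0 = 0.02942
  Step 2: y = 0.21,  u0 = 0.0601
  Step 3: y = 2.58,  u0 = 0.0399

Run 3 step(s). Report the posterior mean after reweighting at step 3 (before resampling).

post_mean = -0.5004

step 1: w=[0.0001, 0.0003, 0.0259, 0.0606, 0.1001, 0.1767, 0.2143, 0.4211, 0.0007, 0.0001, 0.0000, 0.0000]  mean=-0.9162  Neff=3.7194  idx=[3, 4, 5, 5, 5, 6, 6, 7, 7, 7, 7, 7]
step 2: w=[0.0045, 0.0096, 0.0244, 0.0244, 0.0244, 0.0343, 0.0343, 0.1688, 0.1688, 0.1688, 0.1688, 0.1688]  mean=-0.5991  Neff=6.8170  idx=[3, 6, 7, 7, 8, 8, 9, 9, 10, 10, 11, 11]
step 3: w=[0.0002, 0.0004, 0.0999, 0.0999, 0.0999, 0.0999, 0.0999, 0.0999, 0.0999, 0.0999, 0.0999, 0.0999]  mean=-0.5004  Neff=10.0124  idx=[2, 3, 4, 4, 5, 6, 7, 8, 9, 9, 10, 11]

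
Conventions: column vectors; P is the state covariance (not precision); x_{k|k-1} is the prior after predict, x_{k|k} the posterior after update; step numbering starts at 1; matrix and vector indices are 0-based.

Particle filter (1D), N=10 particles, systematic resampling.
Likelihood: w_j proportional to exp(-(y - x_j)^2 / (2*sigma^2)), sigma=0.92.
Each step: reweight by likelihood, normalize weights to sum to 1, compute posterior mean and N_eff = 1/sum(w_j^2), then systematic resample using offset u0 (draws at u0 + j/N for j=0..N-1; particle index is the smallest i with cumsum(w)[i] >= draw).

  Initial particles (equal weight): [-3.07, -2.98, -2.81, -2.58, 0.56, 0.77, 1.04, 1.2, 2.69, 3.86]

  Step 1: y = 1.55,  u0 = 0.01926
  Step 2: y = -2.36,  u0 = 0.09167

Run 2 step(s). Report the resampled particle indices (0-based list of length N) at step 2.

resampled_idx = [0, 0, 1, 1, 1, 2, 2, 3, 5, 8]

step 1: w=[0.0000, 0.0000, 0.0000, 0.0000, 0.1577, 0.1965, 0.2414, 0.2618, 0.1306, 0.0120]  mean=1.2025  Neff=4.8201  idx=[4, 4, 5, 5, 6, 6, 7, 7, 7, 8]
step 2: w=[0.2828, 0.2828, 0.1335, 0.1335, 0.0471, 0.0471, 0.0244, 0.0244, 0.0244, 0.0000]  mean=0.7082  Neff=4.9556  idx=[0, 0, 1, 1, 1, 2, 2, 3, 5, 8]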